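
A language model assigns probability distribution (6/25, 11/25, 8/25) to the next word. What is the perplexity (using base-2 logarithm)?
2.9106

Perplexity is 2^H (or exp(H) for natural log).

First, H = -Σ p log p = 1.5413 bits
Perplexity = 2^1.5413 = 2.9106

Interpretation: The model's uncertainty is equivalent to choosing uniformly among 2.9 options.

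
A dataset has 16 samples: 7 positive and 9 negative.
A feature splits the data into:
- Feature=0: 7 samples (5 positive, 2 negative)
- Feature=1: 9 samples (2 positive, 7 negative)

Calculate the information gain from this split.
0.1812 bits

Information Gain = H(Y) - H(Y|Feature)

Before split:
P(positive) = 7/16 = 0.4375
H(Y) = 0.9887 bits

After split:
Feature=0: H = 0.8631 bits (weight = 7/16)
Feature=1: H = 0.7642 bits (weight = 9/16)
H(Y|Feature) = (7/16)×0.8631 + (9/16)×0.7642 = 0.8075 bits

Information Gain = 0.9887 - 0.8075 = 0.1812 bits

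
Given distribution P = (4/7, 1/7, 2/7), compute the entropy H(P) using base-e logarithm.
0.9557 nats

Shannon entropy is H(X) = -Σ p(x) log p(x).

For P = (4/7, 1/7, 2/7):
H = -4/7 × log_e(4/7) -1/7 × log_e(1/7) -2/7 × log_e(2/7)
H = 0.9557 nats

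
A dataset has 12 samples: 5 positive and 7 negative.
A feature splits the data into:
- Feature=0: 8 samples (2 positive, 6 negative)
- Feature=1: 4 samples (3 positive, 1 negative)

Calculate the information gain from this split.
0.1686 bits

Information Gain = H(Y) - H(Y|Feature)

Before split:
P(positive) = 5/12 = 0.4167
H(Y) = 0.9799 bits

After split:
Feature=0: H = 0.8113 bits (weight = 8/12)
Feature=1: H = 0.8113 bits (weight = 4/12)
H(Y|Feature) = (8/12)×0.8113 + (4/12)×0.8113 = 0.8113 bits

Information Gain = 0.9799 - 0.8113 = 0.1686 bits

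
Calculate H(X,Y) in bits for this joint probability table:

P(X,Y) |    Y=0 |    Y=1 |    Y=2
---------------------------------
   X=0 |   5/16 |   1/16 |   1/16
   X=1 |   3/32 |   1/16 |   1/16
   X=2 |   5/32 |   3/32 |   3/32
2.9033 bits

Joint entropy is H(X,Y) = -Σ_{x,y} p(x,y) log p(x,y).

Summing over all non-zero entries:
H(X,Y) = -[5/16·log_2(5/16) + 1/16·log_2(1/16) + 1/16·log_2(1/16) + 3/32·log_2(3/32) + 1/16·log_2(1/16) + 1/16·log_2(1/16) + 5/32·log_2(5/32) + 3/32·log_2(3/32) + 3/32·log_2(3/32)]
H(X,Y) = 2.9033 bits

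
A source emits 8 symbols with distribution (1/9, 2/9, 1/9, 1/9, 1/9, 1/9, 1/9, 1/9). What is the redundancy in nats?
0.0362 nats

Redundancy measures how far a source is from maximum entropy:
R = H_max - H(X)

Maximum entropy for 8 symbols: H_max = log_e(8) = 2.0794 nats
Actual entropy: H(X) = 2.0432 nats
Redundancy: R = 2.0794 - 2.0432 = 0.0362 nats

This redundancy represents potential for compression: the source could be compressed by 0.0362 nats per symbol.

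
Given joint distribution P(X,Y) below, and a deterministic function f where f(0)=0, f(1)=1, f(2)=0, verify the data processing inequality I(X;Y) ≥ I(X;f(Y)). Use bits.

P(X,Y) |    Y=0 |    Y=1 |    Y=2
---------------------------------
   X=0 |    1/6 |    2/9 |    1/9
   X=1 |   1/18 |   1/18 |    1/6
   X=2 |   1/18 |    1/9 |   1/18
I(X;Y) = 0.0921, I(X;f(Y)) = 0.0458, inequality holds: 0.0921 ≥ 0.0458

Data Processing Inequality: For any Markov chain X → Y → Z, we have I(X;Y) ≥ I(X;Z).

Here Z = f(Y) is a deterministic function of Y, forming X → Y → Z.

Original I(X;Y) = 0.0921 bits

After applying f:
P(X,Z) where Z=f(Y):
- P(X,Z=0) = P(X,Y=0) + P(X,Y=2)
- P(X,Z=1) = P(X,Y=1)

I(X;Z) = I(X;f(Y)) = 0.0458 bits

Verification: 0.0921 ≥ 0.0458 ✓

Information cannot be created by processing; the function f can only lose information about X.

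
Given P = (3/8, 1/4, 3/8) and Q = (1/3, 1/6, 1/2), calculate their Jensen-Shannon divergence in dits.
0.0040 dits

Jensen-Shannon divergence is:
JSD(P||Q) = 0.5 × D_KL(P||M) + 0.5 × D_KL(Q||M)
where M = 0.5 × (P + Q) is the mixture distribution.

M = 0.5 × (3/8, 1/4, 3/8) + 0.5 × (1/3, 1/6, 1/2) = (0.354167, 5/24, 7/16)

D_KL(P||M) = 0.0040 dits
D_KL(Q||M) = 0.0041 dits

JSD(P||Q) = 0.5 × 0.0040 + 0.5 × 0.0041 = 0.0040 dits

Unlike KL divergence, JSD is symmetric and bounded: 0 ≤ JSD ≤ log(2).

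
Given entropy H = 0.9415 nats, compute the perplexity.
2.5638

Perplexity is e^H (or exp(H) for natural log).

H = 0.9415 nats
Perplexity = e^0.9415 = 2.5638

Interpretation: The model's uncertainty is equivalent to choosing uniformly among 2.6 options.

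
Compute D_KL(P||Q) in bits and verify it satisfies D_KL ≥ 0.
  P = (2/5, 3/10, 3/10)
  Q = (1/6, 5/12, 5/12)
0.2209 bits

KL divergence satisfies the Gibbs inequality: D_KL(P||Q) ≥ 0 for all distributions P, Q.

D_KL(P||Q) = Σ p(x) log(p(x)/q(x))
Term by term:
  x=0: 2/5 × log_2[(2/5)/(1/6)] = 0.5052
  x=1: 3/10 × log_2[(3/10)/(5/12)] = -0.1422
  x=2: 3/10 × log_2[(3/10)/(5/12)] = -0.1422
D_KL(P||Q) = 0.2209 bits

D_KL(P||Q) = 0.2209 ≥ 0 ✓

This non-negativity is a fundamental property: relative entropy cannot be negative because it measures how different Q is from P.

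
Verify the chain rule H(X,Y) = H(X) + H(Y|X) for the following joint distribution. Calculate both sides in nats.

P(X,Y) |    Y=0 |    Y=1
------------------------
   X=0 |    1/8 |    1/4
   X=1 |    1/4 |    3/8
H(X,Y) = 1.3209, H(X) = 0.6616, H(Y|X) = 0.6593 (all in nats)

Chain rule: H(X,Y) = H(X) + H(Y|X)

Left side — joint entropy directly:
H(X,Y) = -Σ p(x,y) log p(x,y) = 1.3209 nats

Right side — compute H(Y|X) from the conditional distributions:
P(X) = (3/8, 5/8), so H(X) = 0.6616 nats
H(Y|X) = Σ_x P(X=x) · H(Y|X=x):
  P(Y|X=0) = (1/3, 2/3), H(Y|X=0) = 0.6365, weight P(X=0) = 3/8
  P(Y|X=1) = (2/5, 3/5), H(Y|X=1) = 0.6730, weight P(X=1) = 5/8
H(Y|X) = 0.6593 nats

H(X) + H(Y|X) = 0.6616 + 0.6593 = 1.3209 nats

Both sides equal 1.3209 nats. ✓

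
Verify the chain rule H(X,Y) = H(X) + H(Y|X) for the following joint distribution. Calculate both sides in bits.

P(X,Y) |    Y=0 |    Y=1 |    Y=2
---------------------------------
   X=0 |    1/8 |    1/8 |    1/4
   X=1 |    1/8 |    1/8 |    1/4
H(X,Y) = 2.5000, H(X) = 1.0000, H(Y|X) = 1.5000 (all in bits)

Chain rule: H(X,Y) = H(X) + H(Y|X)

Left side — joint entropy directly:
H(X,Y) = -Σ p(x,y) log p(x,y) = 2.5000 bits

Right side — compute H(Y|X) from the conditional distributions:
P(X) = (1/2, 1/2), so H(X) = 1.0000 bits
H(Y|X) = Σ_x P(X=x) · H(Y|X=x):
  P(Y|X=0) = (1/4, 1/4, 1/2), H(Y|X=0) = 1.5000, weight P(X=0) = 1/2
  P(Y|X=1) = (1/4, 1/4, 1/2), H(Y|X=1) = 1.5000, weight P(X=1) = 1/2
H(Y|X) = 1.5000 bits

H(X) + H(Y|X) = 1.0000 + 1.5000 = 2.5000 bits

Both sides equal 2.5000 bits. ✓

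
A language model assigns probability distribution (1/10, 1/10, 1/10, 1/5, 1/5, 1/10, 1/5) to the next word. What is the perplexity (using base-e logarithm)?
6.5975

Perplexity is e^H (or exp(H) for natural log).

First, H = -Σ p log p = 1.8867 nats
Perplexity = e^1.8867 = 6.5975

Interpretation: The model's uncertainty is equivalent to choosing uniformly among 6.6 options.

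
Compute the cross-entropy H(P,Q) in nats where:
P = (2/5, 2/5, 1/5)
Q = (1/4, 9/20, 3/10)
1.1147 nats

Cross-entropy: H(P,Q) = -Σ p(x) log q(x)

Alternatively: H(P,Q) = H(P) + D_KL(P||Q)
H(P) = 1.0549 nats
D_KL(P||Q) = 0.0598 nats

H(P,Q) = 1.0549 + 0.0598 = 1.1147 nats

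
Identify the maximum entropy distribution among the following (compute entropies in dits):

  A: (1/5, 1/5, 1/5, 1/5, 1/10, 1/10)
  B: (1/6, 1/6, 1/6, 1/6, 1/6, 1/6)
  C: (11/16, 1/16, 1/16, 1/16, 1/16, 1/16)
B

For a discrete distribution over n outcomes, entropy is maximized by the uniform distribution.

Computing entropies:
H(A) = 0.7592 dits
H(B) = 0.7782 dits
H(C) = 0.4882 dits

The uniform distribution (where all probabilities equal 1/6) achieves the maximum entropy of log_10(6) = 0.7782 dits.

Distribution B has the highest entropy.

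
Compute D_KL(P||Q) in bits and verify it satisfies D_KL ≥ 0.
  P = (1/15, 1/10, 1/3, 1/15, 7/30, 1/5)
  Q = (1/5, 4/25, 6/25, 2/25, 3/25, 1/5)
0.1908 bits

KL divergence satisfies the Gibbs inequality: D_KL(P||Q) ≥ 0 for all distributions P, Q.

D_KL(P||Q) = Σ p(x) log(p(x)/q(x))
Term by term:
  x=0: 1/15 × log_2[(1/15)/(1/5)] = -0.1057
  x=1: 1/10 × log_2[(1/10)/(4/25)] = -0.0678
  x=2: 1/3 × log_2[(1/3)/(6/25)] = 0.1580
  x=3: 1/15 × log_2[(1/15)/(2/25)] = -0.0175
  x=4: 7/30 × log_2[(7/30)/(3/25)] = 0.2239
  x=5: 1/5 × log_2[(1/5)/(1/5)] = 0.0000
D_KL(P||Q) = 0.1908 bits

D_KL(P||Q) = 0.1908 ≥ 0 ✓

This non-negativity is a fundamental property: relative entropy cannot be negative because it measures how different Q is from P.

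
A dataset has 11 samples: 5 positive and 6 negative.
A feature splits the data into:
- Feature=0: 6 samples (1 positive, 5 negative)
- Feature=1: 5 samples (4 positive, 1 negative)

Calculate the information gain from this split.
0.3113 bits

Information Gain = H(Y) - H(Y|Feature)

Before split:
P(positive) = 5/11 = 0.4545
H(Y) = 0.9940 bits

After split:
Feature=0: H = 0.6500 bits (weight = 6/11)
Feature=1: H = 0.7219 bits (weight = 5/11)
H(Y|Feature) = (6/11)×0.6500 + (5/11)×0.7219 = 0.6827 bits

Information Gain = 0.9940 - 0.6827 = 0.3113 bits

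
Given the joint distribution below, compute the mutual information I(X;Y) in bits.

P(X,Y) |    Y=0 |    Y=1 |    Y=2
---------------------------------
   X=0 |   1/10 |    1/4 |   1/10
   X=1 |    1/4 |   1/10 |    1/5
0.1131 bits

Mutual information: I(X;Y) = H(X) + H(Y) - H(X,Y)

Marginals:
P(X) = (9/20, 11/20), H(X) = 0.9928 bits
P(Y) = (7/20, 7/20, 3/10), H(Y) = 1.5813 bits

Joint entropy: H(X,Y) = 2.4610 bits

I(X;Y) = 0.9928 + 1.5813 - 2.4610 = 0.1131 bits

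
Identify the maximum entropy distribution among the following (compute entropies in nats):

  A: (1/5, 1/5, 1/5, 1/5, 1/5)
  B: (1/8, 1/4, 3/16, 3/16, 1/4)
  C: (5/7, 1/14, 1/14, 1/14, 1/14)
A

For a discrete distribution over n outcomes, entropy is maximized by the uniform distribution.

Computing entropies:
H(A) = 1.6094 nats
H(B) = 1.5808 nats
H(C) = 0.9944 nats

The uniform distribution (where all probabilities equal 1/5) achieves the maximum entropy of log_e(5) = 1.6094 nats.

Distribution A has the highest entropy.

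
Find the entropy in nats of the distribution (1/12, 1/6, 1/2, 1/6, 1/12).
1.3580 nats

Shannon entropy is H(X) = -Σ p(x) log p(x).

For P = (1/12, 1/6, 1/2, 1/6, 1/12):
H = -1/12 × log_e(1/12) -1/6 × log_e(1/6) -1/2 × log_e(1/2) -1/6 × log_e(1/6) -1/12 × log_e(1/12)
H = 1.3580 nats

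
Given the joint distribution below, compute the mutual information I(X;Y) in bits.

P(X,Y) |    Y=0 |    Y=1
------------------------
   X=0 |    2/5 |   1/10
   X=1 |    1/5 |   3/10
0.1245 bits

Mutual information: I(X;Y) = H(X) + H(Y) - H(X,Y)

Marginals:
P(X) = (1/2, 1/2), H(X) = 1.0000 bits
P(Y) = (3/5, 2/5), H(Y) = 0.9710 bits

Joint entropy: H(X,Y) = 1.8464 bits

I(X;Y) = 1.0000 + 0.9710 - 1.8464 = 0.1245 bits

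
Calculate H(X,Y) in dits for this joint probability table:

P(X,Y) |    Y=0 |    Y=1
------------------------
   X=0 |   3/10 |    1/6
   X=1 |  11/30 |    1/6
0.5760 dits

Joint entropy is H(X,Y) = -Σ_{x,y} p(x,y) log p(x,y).

Summing over all non-zero entries:
H(X,Y) = -[3/10·log_10(3/10) + 1/6·log_10(1/6) + 11/30·log_10(11/30) + 1/6·log_10(1/6)]
H(X,Y) = 0.5760 dits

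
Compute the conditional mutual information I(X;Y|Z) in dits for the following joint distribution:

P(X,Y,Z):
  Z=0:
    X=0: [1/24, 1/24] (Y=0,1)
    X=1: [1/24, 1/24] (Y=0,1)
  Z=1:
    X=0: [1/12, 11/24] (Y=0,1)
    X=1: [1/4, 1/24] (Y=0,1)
0.0906 dits

Conditional mutual information: I(X;Y|Z) = H(X|Z) + H(Y|Z) - H(X,Y|Z)

H(Z) = 0.1957
H(X,Z) = 0.4802 → H(X|Z) = 0.2845
H(Y,Z) = 0.4894 → H(Y|Z) = 0.2937
H(X,Y,Z) = 0.6833 → H(X,Y|Z) = 0.4876

I(X;Y|Z) = 0.2845 + 0.2937 - 0.4876 = 0.0906 dits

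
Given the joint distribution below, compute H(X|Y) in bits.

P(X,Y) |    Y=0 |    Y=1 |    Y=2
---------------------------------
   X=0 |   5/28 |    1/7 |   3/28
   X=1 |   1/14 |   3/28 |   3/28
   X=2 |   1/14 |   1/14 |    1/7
1.5144 bits

Using the chain rule: H(X|Y) = H(X,Y) - H(Y)

First, compute H(X,Y) = 3.0976 bits

Marginal P(Y) = (9/28, 9/28, 5/14)
H(Y) = 1.5831 bits

H(X|Y) = H(X,Y) - H(Y) = 3.0976 - 1.5831 = 1.5144 bits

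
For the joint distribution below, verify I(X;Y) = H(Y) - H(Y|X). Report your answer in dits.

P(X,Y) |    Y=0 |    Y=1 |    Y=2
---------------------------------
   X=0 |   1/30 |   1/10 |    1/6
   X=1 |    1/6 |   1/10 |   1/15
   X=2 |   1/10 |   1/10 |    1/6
I(X;Y) = 0.0319 dits

Mutual information has multiple equivalent forms:
- I(X;Y) = H(X) - H(X|Y)
- I(X;Y) = H(Y) - H(Y|X)
- I(X;Y) = H(X) + H(Y) - H(X,Y)

Computing all quantities:
H(X) = 0.4757, H(Y) = 0.4729, H(X,Y) = 0.9167
H(X|Y) = 0.4438, H(Y|X) = 0.4410

Verification:
H(X) - H(X|Y) = 0.4757 - 0.4438 = 0.0319
H(Y) - H(Y|X) = 0.4729 - 0.4410 = 0.0319
H(X) + H(Y) - H(X,Y) = 0.4757 + 0.4729 - 0.9167 = 0.0319

All forms give I(X;Y) = 0.0319 dits. ✓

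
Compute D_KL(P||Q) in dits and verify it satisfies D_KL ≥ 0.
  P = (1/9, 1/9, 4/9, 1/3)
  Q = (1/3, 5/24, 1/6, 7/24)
0.1253 dits

KL divergence satisfies the Gibbs inequality: D_KL(P||Q) ≥ 0 for all distributions P, Q.

D_KL(P||Q) = Σ p(x) log(p(x)/q(x))
Term by term:
  x=0: 1/9 × log_10[(1/9)/(1/3)] = -0.0530
  x=1: 1/9 × log_10[(1/9)/(5/24)] = -0.0303
  x=2: 4/9 × log_10[(4/9)/(1/6)] = 0.1893
  x=3: 1/3 × log_10[(1/3)/(7/24)] = 0.0193
D_KL(P||Q) = 0.1253 dits

D_KL(P||Q) = 0.1253 ≥ 0 ✓

This non-negativity is a fundamental property: relative entropy cannot be negative because it measures how different Q is from P.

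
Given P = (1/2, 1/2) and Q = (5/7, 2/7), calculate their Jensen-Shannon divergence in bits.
0.0351 bits

Jensen-Shannon divergence is:
JSD(P||Q) = 0.5 × D_KL(P||M) + 0.5 × D_KL(Q||M)
where M = 0.5 × (P + Q) is the mixture distribution.

M = 0.5 × (1/2, 1/2) + 0.5 × (5/7, 2/7) = (17/28, 11/28)

D_KL(P||M) = 0.0339 bits
D_KL(Q||M) = 0.0362 bits

JSD(P||Q) = 0.5 × 0.0339 + 0.5 × 0.0362 = 0.0351 bits

Unlike KL divergence, JSD is symmetric and bounded: 0 ≤ JSD ≤ log(2).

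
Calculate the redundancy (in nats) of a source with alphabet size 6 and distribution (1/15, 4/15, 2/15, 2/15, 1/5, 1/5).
0.0777 nats

Redundancy measures how far a source is from maximum entropy:
R = H_max - H(X)

Maximum entropy for 6 symbols: H_max = log_e(6) = 1.7918 nats
Actual entropy: H(X) = 1.7141 nats
Redundancy: R = 1.7918 - 1.7141 = 0.0777 nats

This redundancy represents potential for compression: the source could be compressed by 0.0777 nats per symbol.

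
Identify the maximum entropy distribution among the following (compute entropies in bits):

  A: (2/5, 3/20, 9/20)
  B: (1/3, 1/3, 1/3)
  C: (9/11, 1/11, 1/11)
B

For a discrete distribution over n outcomes, entropy is maximized by the uniform distribution.

Computing entropies:
H(A) = 1.4577 bits
H(B) = 1.5850 bits
H(C) = 0.8659 bits

The uniform distribution (where all probabilities equal 1/3) achieves the maximum entropy of log_2(3) = 1.5850 bits.

Distribution B has the highest entropy.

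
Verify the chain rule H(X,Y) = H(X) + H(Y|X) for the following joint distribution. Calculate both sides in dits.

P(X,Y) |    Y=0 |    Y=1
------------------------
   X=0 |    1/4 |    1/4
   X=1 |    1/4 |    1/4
H(X,Y) = 0.6021, H(X) = 0.3010, H(Y|X) = 0.3010 (all in dits)

Chain rule: H(X,Y) = H(X) + H(Y|X)

Left side — joint entropy directly:
H(X,Y) = -Σ p(x,y) log p(x,y) = 0.6021 dits

Right side — compute H(Y|X) from the conditional distributions:
P(X) = (1/2, 1/2), so H(X) = 0.3010 dits
H(Y|X) = Σ_x P(X=x) · H(Y|X=x):
  P(Y|X=0) = (1/2, 1/2), H(Y|X=0) = 0.3010, weight P(X=0) = 1/2
  P(Y|X=1) = (1/2, 1/2), H(Y|X=1) = 0.3010, weight P(X=1) = 1/2
H(Y|X) = 0.3010 dits

H(X) + H(Y|X) = 0.3010 + 0.3010 = 0.6021 dits

Both sides equal 0.6021 dits. ✓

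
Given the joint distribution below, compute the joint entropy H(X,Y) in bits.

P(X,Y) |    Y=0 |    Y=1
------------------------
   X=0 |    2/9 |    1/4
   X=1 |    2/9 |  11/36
1.9871 bits

Joint entropy is H(X,Y) = -Σ_{x,y} p(x,y) log p(x,y).

Summing over all non-zero entries:
H(X,Y) = -[2/9·log_2(2/9) + 1/4·log_2(1/4) + 2/9·log_2(2/9) + 11/36·log_2(11/36)]
H(X,Y) = 1.9871 bits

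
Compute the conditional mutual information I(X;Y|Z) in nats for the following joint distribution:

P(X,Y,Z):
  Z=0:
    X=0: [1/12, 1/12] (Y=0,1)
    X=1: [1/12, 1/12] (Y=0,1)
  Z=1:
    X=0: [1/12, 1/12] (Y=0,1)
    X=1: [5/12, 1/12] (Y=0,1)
0.0341 nats

Conditional mutual information: I(X;Y|Z) = H(X|Z) + H(Y|Z) - H(X,Y|Z)

H(Z) = 0.6365
H(X,Z) = 1.2425 → H(X|Z) = 0.6059
H(Y,Z) = 1.2425 → H(Y|Z) = 0.6059
H(X,Y,Z) = 1.8143 → H(X,Y|Z) = 1.1778

I(X;Y|Z) = 0.6059 + 0.6059 - 1.1778 = 0.0341 nats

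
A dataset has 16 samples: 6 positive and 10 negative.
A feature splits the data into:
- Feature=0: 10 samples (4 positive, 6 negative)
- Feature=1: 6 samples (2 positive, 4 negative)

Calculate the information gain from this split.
0.0032 bits

Information Gain = H(Y) - H(Y|Feature)

Before split:
P(positive) = 6/16 = 0.3750
H(Y) = 0.9544 bits

After split:
Feature=0: H = 0.9710 bits (weight = 10/16)
Feature=1: H = 0.9183 bits (weight = 6/16)
H(Y|Feature) = (10/16)×0.9710 + (6/16)×0.9183 = 0.9512 bits

Information Gain = 0.9544 - 0.9512 = 0.0032 bits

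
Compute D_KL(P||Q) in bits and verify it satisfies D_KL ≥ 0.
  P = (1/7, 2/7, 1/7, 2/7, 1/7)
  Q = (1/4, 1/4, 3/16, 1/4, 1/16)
0.1091 bits

KL divergence satisfies the Gibbs inequality: D_KL(P||Q) ≥ 0 for all distributions P, Q.

D_KL(P||Q) = Σ p(x) log(p(x)/q(x))
Term by term:
  x=0: 1/7 × log_2[(1/7)/(1/4)] = -0.1153
  x=1: 2/7 × log_2[(2/7)/(1/4)] = 0.0550
  x=2: 1/7 × log_2[(1/7)/(3/16)] = -0.0560
  x=3: 2/7 × log_2[(2/7)/(1/4)] = 0.0550
  x=4: 1/7 × log_2[(1/7)/(1/16)] = 0.1704
D_KL(P||Q) = 0.1091 bits

D_KL(P||Q) = 0.1091 ≥ 0 ✓

This non-negativity is a fundamental property: relative entropy cannot be negative because it measures how different Q is from P.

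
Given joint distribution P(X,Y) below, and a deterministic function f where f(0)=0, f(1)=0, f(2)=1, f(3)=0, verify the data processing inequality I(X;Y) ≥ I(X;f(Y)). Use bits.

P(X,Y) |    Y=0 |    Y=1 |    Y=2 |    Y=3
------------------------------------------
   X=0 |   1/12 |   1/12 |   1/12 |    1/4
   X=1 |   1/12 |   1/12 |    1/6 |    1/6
I(X;Y) = 0.0325, I(X;f(Y)) = 0.0271, inequality holds: 0.0325 ≥ 0.0271

Data Processing Inequality: For any Markov chain X → Y → Z, we have I(X;Y) ≥ I(X;Z).

Here Z = f(Y) is a deterministic function of Y, forming X → Y → Z.

Original I(X;Y) = 0.0325 bits

After applying f:
P(X,Z) where Z=f(Y):
- P(X,Z=0) = P(X,Y=0) + P(X,Y=1) + P(X,Y=3)
- P(X,Z=1) = P(X,Y=2)

I(X;Z) = I(X;f(Y)) = 0.0271 bits

Verification: 0.0325 ≥ 0.0271 ✓

Information cannot be created by processing; the function f can only lose information about X.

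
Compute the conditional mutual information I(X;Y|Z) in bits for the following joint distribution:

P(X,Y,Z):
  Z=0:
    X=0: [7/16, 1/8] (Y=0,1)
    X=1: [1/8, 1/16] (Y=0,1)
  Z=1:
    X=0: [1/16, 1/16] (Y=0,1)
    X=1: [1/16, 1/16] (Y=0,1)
0.0064 bits

Conditional mutual information: I(X;Y|Z) = H(X|Z) + H(Y|Z) - H(X,Y|Z)

H(Z) = 0.8113
H(X,Z) = 1.6697 → H(X|Z) = 0.8585
H(Y,Z) = 1.6697 → H(Y|Z) = 0.8585
H(X,Y,Z) = 2.5218 → H(X,Y|Z) = 1.7105

I(X;Y|Z) = 0.8585 + 0.8585 - 1.7105 = 0.0064 bits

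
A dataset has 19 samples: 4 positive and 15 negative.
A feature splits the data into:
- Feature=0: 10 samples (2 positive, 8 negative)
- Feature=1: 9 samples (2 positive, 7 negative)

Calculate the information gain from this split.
0.0005 bits

Information Gain = H(Y) - H(Y|Feature)

Before split:
P(positive) = 4/19 = 0.2105
H(Y) = 0.7425 bits

After split:
Feature=0: H = 0.7219 bits (weight = 10/19)
Feature=1: H = 0.7642 bits (weight = 9/19)
H(Y|Feature) = (10/19)×0.7219 + (9/19)×0.7642 = 0.7420 bits

Information Gain = 0.7425 - 0.7420 = 0.0005 bits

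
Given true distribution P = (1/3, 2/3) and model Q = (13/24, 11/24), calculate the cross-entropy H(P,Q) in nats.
0.7245 nats

Cross-entropy: H(P,Q) = -Σ p(x) log q(x)

Alternatively: H(P,Q) = H(P) + D_KL(P||Q)
H(P) = 0.6365 nats
D_KL(P||Q) = 0.0880 nats

H(P,Q) = 0.6365 + 0.0880 = 0.7245 nats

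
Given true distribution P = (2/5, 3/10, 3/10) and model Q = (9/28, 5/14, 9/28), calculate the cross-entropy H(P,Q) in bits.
1.5918 bits

Cross-entropy: H(P,Q) = -Σ p(x) log q(x)

Alternatively: H(P,Q) = H(P) + D_KL(P||Q)
H(P) = 1.5710 bits
D_KL(P||Q) = 0.0209 bits

H(P,Q) = 1.5710 + 0.0209 = 1.5918 bits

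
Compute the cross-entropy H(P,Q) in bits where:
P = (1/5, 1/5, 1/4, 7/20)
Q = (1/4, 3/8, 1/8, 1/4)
2.1330 bits

Cross-entropy: H(P,Q) = -Σ p(x) log q(x)

Alternatively: H(P,Q) = H(P) + D_KL(P||Q)
H(P) = 1.9589 bits
D_KL(P||Q) = 0.1741 bits

H(P,Q) = 1.9589 + 0.1741 = 2.1330 bits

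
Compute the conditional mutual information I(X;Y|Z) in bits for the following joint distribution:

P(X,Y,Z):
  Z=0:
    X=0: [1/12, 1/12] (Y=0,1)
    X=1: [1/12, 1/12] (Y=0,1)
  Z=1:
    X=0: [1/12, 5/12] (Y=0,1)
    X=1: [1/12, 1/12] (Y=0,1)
0.0492 bits

Conditional mutual information: I(X;Y|Z) = H(X|Z) + H(Y|Z) - H(X,Y|Z)

H(Z) = 0.9183
H(X,Z) = 1.7925 → H(X|Z) = 0.8742
H(Y,Z) = 1.7925 → H(Y|Z) = 0.8742
H(X,Y,Z) = 2.6175 → H(X,Y|Z) = 1.6992

I(X;Y|Z) = 0.8742 + 0.8742 - 1.6992 = 0.0492 bits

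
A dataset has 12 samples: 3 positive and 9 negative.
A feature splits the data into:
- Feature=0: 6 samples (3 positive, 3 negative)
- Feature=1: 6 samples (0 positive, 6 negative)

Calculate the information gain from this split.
0.3113 bits

Information Gain = H(Y) - H(Y|Feature)

Before split:
P(positive) = 3/12 = 0.2500
H(Y) = 0.8113 bits

After split:
Feature=0: H = 1.0000 bits (weight = 6/12)
Feature=1: H = 0.0000 bits (weight = 6/12)
H(Y|Feature) = (6/12)×1.0000 + (6/12)×0.0000 = 0.5000 bits

Information Gain = 0.8113 - 0.5000 = 0.3113 bits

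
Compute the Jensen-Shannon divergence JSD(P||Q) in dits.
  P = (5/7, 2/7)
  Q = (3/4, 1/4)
0.0004 dits

Jensen-Shannon divergence is:
JSD(P||Q) = 0.5 × D_KL(P||M) + 0.5 × D_KL(Q||M)
where M = 0.5 × (P + Q) is the mixture distribution.

M = 0.5 × (5/7, 2/7) + 0.5 × (3/4, 1/4) = (0.732143, 0.267857)

D_KL(P||M) = 0.0003 dits
D_KL(Q||M) = 0.0004 dits

JSD(P||Q) = 0.5 × 0.0003 + 0.5 × 0.0004 = 0.0004 dits

Unlike KL divergence, JSD is symmetric and bounded: 0 ≤ JSD ≤ log(2).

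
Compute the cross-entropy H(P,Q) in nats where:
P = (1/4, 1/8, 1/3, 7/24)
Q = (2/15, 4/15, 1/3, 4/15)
1.4207 nats

Cross-entropy: H(P,Q) = -Σ p(x) log q(x)

Alternatively: H(P,Q) = H(P) + D_KL(P||Q)
H(P) = 1.3321 nats
D_KL(P||Q) = 0.0886 nats

H(P,Q) = 1.3321 + 0.0886 = 1.4207 nats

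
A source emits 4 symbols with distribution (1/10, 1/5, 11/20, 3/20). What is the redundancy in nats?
0.2208 nats

Redundancy measures how far a source is from maximum entropy:
R = H_max - H(X)

Maximum entropy for 4 symbols: H_max = log_e(4) = 1.3863 nats
Actual entropy: H(X) = 1.1655 nats
Redundancy: R = 1.3863 - 1.1655 = 0.2208 nats

This redundancy represents potential for compression: the source could be compressed by 0.2208 nats per symbol.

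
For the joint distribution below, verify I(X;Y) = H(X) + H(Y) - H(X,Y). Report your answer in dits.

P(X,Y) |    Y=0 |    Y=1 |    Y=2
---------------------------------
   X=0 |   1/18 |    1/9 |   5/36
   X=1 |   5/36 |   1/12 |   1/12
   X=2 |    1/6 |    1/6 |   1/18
I(X;Y) = 0.0253 dits

Mutual information has multiple equivalent forms:
- I(X;Y) = H(X) - H(X|Y)
- I(X;Y) = H(Y) - H(Y|X)
- I(X;Y) = H(X) + H(Y) - H(X,Y)

Computing all quantities:
H(X) = 0.4742, H(Y) = 0.4740, H(X,Y) = 0.9229
H(X|Y) = 0.4489, H(Y|X) = 0.4487

Verification:
H(X) - H(X|Y) = 0.4742 - 0.4489 = 0.0253
H(Y) - H(Y|X) = 0.4740 - 0.4487 = 0.0253
H(X) + H(Y) - H(X,Y) = 0.4742 + 0.4740 - 0.9229 = 0.0253

All forms give I(X;Y) = 0.0253 dits. ✓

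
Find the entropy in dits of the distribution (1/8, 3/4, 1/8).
0.3195 dits

Shannon entropy is H(X) = -Σ p(x) log p(x).

For P = (1/8, 3/4, 1/8):
H = -1/8 × log_10(1/8) -3/4 × log_10(3/4) -1/8 × log_10(1/8)
H = 0.3195 dits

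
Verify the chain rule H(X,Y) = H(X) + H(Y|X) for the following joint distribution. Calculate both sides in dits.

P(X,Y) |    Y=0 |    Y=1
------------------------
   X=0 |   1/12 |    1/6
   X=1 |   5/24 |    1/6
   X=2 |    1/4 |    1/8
H(X,Y) = 0.7546, H(X) = 0.4700, H(Y|X) = 0.2847 (all in dits)

Chain rule: H(X,Y) = H(X) + H(Y|X)

Left side — joint entropy directly:
H(X,Y) = -Σ p(x,y) log p(x,y) = 0.7546 dits

Right side — compute H(Y|X) from the conditional distributions:
P(X) = (1/4, 3/8, 3/8), so H(X) = 0.4700 dits
H(Y|X) = Σ_x P(X=x) · H(Y|X=x):
  P(Y|X=0) = (1/3, 2/3), H(Y|X=0) = 0.2764, weight P(X=0) = 1/4
  P(Y|X=1) = (5/9, 4/9), H(Y|X=1) = 0.2983, weight P(X=1) = 3/8
  P(Y|X=2) = (2/3, 1/3), H(Y|X=2) = 0.2764, weight P(X=2) = 3/8
H(Y|X) = 0.2847 dits

H(X) + H(Y|X) = 0.4700 + 0.2847 = 0.7546 dits

Both sides equal 0.7546 dits. ✓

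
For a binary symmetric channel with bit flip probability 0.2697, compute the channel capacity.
0.1590 bits

For a binary symmetric channel (BSC) with error probability p:
Capacity C = 1 - H(p) bits per symbol

where H(p) = -p log₂(p) - (1-p) log₂(1-p) is the binary entropy function.

H(0.2697) = 0.8410 bits
C = 1 - 0.8410 = 0.1590 bits per symbol

This means we can reliably transmit up to 0.1590 bits of information per channel use.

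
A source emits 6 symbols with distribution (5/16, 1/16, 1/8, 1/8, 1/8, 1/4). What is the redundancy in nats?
0.1286 nats

Redundancy measures how far a source is from maximum entropy:
R = H_max - H(X)

Maximum entropy for 6 symbols: H_max = log_e(6) = 1.7918 nats
Actual entropy: H(X) = 1.6631 nats
Redundancy: R = 1.7918 - 1.6631 = 0.1286 nats

This redundancy represents potential for compression: the source could be compressed by 0.1286 nats per symbol.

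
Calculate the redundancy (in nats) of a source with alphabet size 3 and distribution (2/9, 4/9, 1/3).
0.0378 nats

Redundancy measures how far a source is from maximum entropy:
R = H_max - H(X)

Maximum entropy for 3 symbols: H_max = log_e(3) = 1.0986 nats
Actual entropy: H(X) = 1.0609 nats
Redundancy: R = 1.0986 - 1.0609 = 0.0378 nats

This redundancy represents potential for compression: the source could be compressed by 0.0378 nats per symbol.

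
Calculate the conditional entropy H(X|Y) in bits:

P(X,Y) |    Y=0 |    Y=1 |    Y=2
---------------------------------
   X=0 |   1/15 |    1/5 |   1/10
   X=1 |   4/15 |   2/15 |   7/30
0.8581 bits

Using the chain rule: H(X|Y) = H(X,Y) - H(Y)

First, compute H(X,Y) = 2.4430 bits

Marginal P(Y) = (1/3, 1/3, 1/3)
H(Y) = 1.5850 bits

H(X|Y) = H(X,Y) - H(Y) = 2.4430 - 1.5850 = 0.8581 bits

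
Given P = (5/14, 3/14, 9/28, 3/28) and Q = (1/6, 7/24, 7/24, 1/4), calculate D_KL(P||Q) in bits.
0.2115 bits

KL divergence: D_KL(P||Q) = Σ p(x) log(p(x)/q(x))

Computing term by term:
  x=0: 5/14 × log_2[(5/14)/(1/6)] = 5/14 × 1.0995 = 0.3927
  x=1: 3/14 × log_2[(3/14)/(7/24)] = 3/14 × -0.4448 = -0.0953
  x=2: 9/28 × log_2[(9/28)/(7/24)] = 9/28 × 0.1402 = 0.0451
  x=3: 3/28 × log_2[(3/28)/(1/4)] = 3/28 × -1.2224 = -0.1310

D_KL(P||Q) = 0.2115 bits

Note: KL divergence is always non-negative and equals 0 iff P = Q.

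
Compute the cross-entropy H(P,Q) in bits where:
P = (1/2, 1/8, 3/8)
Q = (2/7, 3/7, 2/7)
1.7342 bits

Cross-entropy: H(P,Q) = -Σ p(x) log q(x)

Alternatively: H(P,Q) = H(P) + D_KL(P||Q)
H(P) = 1.4056 bits
D_KL(P||Q) = 0.3286 bits

H(P,Q) = 1.4056 + 0.3286 = 1.7342 bits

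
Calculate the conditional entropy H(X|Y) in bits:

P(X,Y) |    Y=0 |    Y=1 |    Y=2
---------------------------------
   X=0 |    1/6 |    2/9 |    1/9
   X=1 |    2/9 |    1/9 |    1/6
0.9590 bits

Using the chain rule: H(X|Y) = H(X,Y) - H(Y)

First, compute H(X,Y) = 2.5305 bits

Marginal P(Y) = (7/18, 1/3, 5/18)
H(Y) = 1.5715 bits

H(X|Y) = H(X,Y) - H(Y) = 2.5305 - 1.5715 = 0.9590 bits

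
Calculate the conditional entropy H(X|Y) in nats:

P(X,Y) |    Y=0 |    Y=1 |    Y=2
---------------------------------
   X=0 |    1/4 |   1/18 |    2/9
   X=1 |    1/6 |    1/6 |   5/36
0.6460 nats

Using the chain rule: H(X|Y) = H(X,Y) - H(Y)

First, compute H(X,Y) = 1.7128 nats

Marginal P(Y) = (5/12, 2/9, 13/36)
H(Y) = 1.0668 nats

H(X|Y) = H(X,Y) - H(Y) = 1.7128 - 1.0668 = 0.6460 nats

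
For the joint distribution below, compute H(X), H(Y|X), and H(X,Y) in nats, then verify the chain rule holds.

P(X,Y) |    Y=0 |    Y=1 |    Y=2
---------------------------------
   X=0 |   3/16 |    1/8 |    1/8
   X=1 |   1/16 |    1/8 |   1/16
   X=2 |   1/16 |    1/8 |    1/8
H(X,Y) = 2.1334, H(X) = 1.0717, H(Y|X) = 1.0617 (all in nats)

Chain rule: H(X,Y) = H(X) + H(Y|X)

Left side — joint entropy directly:
H(X,Y) = -Σ p(x,y) log p(x,y) = 2.1334 nats

Right side — compute H(Y|X) from the conditional distributions:
P(X) = (7/16, 1/4, 5/16), so H(X) = 1.0717 nats
H(Y|X) = Σ_x P(X=x) · H(Y|X=x):
  P(Y|X=0) = (3/7, 2/7, 2/7), H(Y|X=0) = 1.0790, weight P(X=0) = 7/16
  P(Y|X=1) = (1/4, 1/2, 1/4), H(Y|X=1) = 1.0397, weight P(X=1) = 1/4
  P(Y|X=2) = (1/5, 2/5, 2/5), H(Y|X=2) = 1.0549, weight P(X=2) = 5/16
H(Y|X) = 1.0617 nats

H(X) + H(Y|X) = 1.0717 + 1.0617 = 2.1334 nats

Both sides equal 2.1334 nats. ✓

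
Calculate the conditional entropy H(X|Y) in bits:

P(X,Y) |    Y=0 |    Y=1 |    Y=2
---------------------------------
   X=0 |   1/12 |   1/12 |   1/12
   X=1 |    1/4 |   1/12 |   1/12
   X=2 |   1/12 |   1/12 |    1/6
1.4675 bits

Using the chain rule: H(X|Y) = H(X,Y) - H(Y)

First, compute H(X,Y) = 3.0221 bits

Marginal P(Y) = (5/12, 1/4, 1/3)
H(Y) = 1.5546 bits

H(X|Y) = H(X,Y) - H(Y) = 3.0221 - 1.5546 = 1.4675 bits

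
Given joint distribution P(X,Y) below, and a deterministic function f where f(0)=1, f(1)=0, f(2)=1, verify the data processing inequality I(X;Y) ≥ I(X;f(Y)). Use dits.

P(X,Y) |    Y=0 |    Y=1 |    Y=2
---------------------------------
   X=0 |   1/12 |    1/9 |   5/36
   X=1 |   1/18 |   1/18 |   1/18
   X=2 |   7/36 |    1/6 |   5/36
I(X;Y) = 0.0051, I(X;f(Y)) = 0.0000, inequality holds: 0.0051 ≥ 0.0000

Data Processing Inequality: For any Markov chain X → Y → Z, we have I(X;Y) ≥ I(X;Z).

Here Z = f(Y) is a deterministic function of Y, forming X → Y → Z.

Original I(X;Y) = 0.0051 dits

After applying f:
P(X,Z) where Z=f(Y):
- P(X,Z=0) = P(X,Y=1)
- P(X,Z=1) = P(X,Y=0) + P(X,Y=2)

I(X;Z) = I(X;f(Y)) = 0.0000 dits

Verification: 0.0051 ≥ 0.0000 ✓

Information cannot be created by processing; the function f can only lose information about X.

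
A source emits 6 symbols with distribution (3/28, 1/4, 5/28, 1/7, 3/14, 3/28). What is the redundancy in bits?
0.0733 bits

Redundancy measures how far a source is from maximum entropy:
R = H_max - H(X)

Maximum entropy for 6 symbols: H_max = log_2(6) = 2.5850 bits
Actual entropy: H(X) = 2.5116 bits
Redundancy: R = 2.5850 - 2.5116 = 0.0733 bits

This redundancy represents potential for compression: the source could be compressed by 0.0733 bits per symbol.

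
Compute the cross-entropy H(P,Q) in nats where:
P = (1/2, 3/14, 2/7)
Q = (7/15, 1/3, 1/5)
1.0763 nats

Cross-entropy: H(P,Q) = -Σ p(x) log q(x)

Alternatively: H(P,Q) = H(P) + D_KL(P||Q)
H(P) = 1.0346 nats
D_KL(P||Q) = 0.0417 nats

H(P,Q) = 1.0346 + 0.0417 = 1.0763 nats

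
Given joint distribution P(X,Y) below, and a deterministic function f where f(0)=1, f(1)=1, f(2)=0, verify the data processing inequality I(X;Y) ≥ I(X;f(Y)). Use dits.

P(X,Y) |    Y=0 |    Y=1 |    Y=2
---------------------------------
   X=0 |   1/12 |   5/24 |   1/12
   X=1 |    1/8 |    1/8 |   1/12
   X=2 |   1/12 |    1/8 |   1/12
I(X;Y) = 0.0065, I(X;f(Y)) = 0.0008, inequality holds: 0.0065 ≥ 0.0008

Data Processing Inequality: For any Markov chain X → Y → Z, we have I(X;Y) ≥ I(X;Z).

Here Z = f(Y) is a deterministic function of Y, forming X → Y → Z.

Original I(X;Y) = 0.0065 dits

After applying f:
P(X,Z) where Z=f(Y):
- P(X,Z=0) = P(X,Y=2)
- P(X,Z=1) = P(X,Y=0) + P(X,Y=1)

I(X;Z) = I(X;f(Y)) = 0.0008 dits

Verification: 0.0065 ≥ 0.0008 ✓

Information cannot be created by processing; the function f can only lose information about X.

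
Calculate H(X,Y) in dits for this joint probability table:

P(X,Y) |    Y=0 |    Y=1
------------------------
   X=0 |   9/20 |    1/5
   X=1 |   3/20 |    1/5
0.5592 dits

Joint entropy is H(X,Y) = -Σ_{x,y} p(x,y) log p(x,y).

Summing over all non-zero entries:
H(X,Y) = -[9/20·log_10(9/20) + 1/5·log_10(1/5) + 3/20·log_10(3/20) + 1/5·log_10(1/5)]
H(X,Y) = 0.5592 dits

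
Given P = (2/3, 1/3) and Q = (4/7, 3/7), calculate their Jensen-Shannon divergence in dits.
0.0021 dits

Jensen-Shannon divergence is:
JSD(P||Q) = 0.5 × D_KL(P||M) + 0.5 × D_KL(Q||M)
where M = 0.5 × (P + Q) is the mixture distribution.

M = 0.5 × (2/3, 1/3) + 0.5 × (4/7, 3/7) = (13/21, 8/21)

D_KL(P||M) = 0.0021 dits
D_KL(Q||M) = 0.0021 dits

JSD(P||Q) = 0.5 × 0.0021 + 0.5 × 0.0021 = 0.0021 dits

Unlike KL divergence, JSD is symmetric and bounded: 0 ≤ JSD ≤ log(2).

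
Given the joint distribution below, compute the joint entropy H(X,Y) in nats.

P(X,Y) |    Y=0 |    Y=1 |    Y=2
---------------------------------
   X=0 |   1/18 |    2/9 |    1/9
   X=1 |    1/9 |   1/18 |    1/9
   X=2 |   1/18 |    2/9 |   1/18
2.0432 nats

Joint entropy is H(X,Y) = -Σ_{x,y} p(x,y) log p(x,y).

Summing over all non-zero entries:
H(X,Y) = -[1/18·log_e(1/18) + 2/9·log_e(2/9) + 1/9·log_e(1/9) + 1/9·log_e(1/9) + 1/18·log_e(1/18) + 1/9·log_e(1/9) + 1/18·log_e(1/18) + 2/9·log_e(2/9) + 1/18·log_e(1/18)]
H(X,Y) = 2.0432 nats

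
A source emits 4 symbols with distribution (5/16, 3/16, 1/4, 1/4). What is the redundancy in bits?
0.0228 bits

Redundancy measures how far a source is from maximum entropy:
R = H_max - H(X)

Maximum entropy for 4 symbols: H_max = log_2(4) = 2.0000 bits
Actual entropy: H(X) = 1.9772 bits
Redundancy: R = 2.0000 - 1.9772 = 0.0228 bits

This redundancy represents potential for compression: the source could be compressed by 0.0228 bits per symbol.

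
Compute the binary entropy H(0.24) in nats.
0.5511 nats

The binary entropy function is:
H(p) = -p log(p) - (1-p) log(1-p)

H(0.24) = -0.24 × log_e(0.24) - 0.76 × log_e(0.76)
H(0.24) = 0.5511 nats

Note: Binary entropy is maximized at p=0.5 (H=1 bit) and minimized at p=0 or p=1 (H=0).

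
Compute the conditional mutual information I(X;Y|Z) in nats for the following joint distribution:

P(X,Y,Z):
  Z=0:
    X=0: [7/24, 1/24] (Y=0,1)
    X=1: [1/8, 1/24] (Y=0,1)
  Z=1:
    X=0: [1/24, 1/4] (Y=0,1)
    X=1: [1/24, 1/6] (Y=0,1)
0.0074 nats

Conditional mutual information: I(X;Y|Z) = H(X|Z) + H(Y|Z) - H(X,Y|Z)

H(Z) = 0.6931
H(X,Z) = 1.3510 → H(X|Z) = 0.6579
H(Y,Z) = 1.1437 → H(Y|Z) = 0.4506
H(X,Y,Z) = 1.7942 → H(X,Y|Z) = 1.1010

I(X;Y|Z) = 0.6579 + 0.4506 - 1.1010 = 0.0074 nats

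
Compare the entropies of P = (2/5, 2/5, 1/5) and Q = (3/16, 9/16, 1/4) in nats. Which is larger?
P

Computing entropies in nats:
H(P) = 1.0549
H(Q) = 0.9841

Distribution P has higher entropy.

Intuition: The distribution closer to uniform (more spread out) has higher entropy.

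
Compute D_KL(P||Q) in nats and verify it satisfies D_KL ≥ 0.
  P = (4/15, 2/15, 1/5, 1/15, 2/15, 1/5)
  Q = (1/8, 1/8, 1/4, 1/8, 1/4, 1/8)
0.1343 nats

KL divergence satisfies the Gibbs inequality: D_KL(P||Q) ≥ 0 for all distributions P, Q.

D_KL(P||Q) = Σ p(x) log(p(x)/q(x))
Term by term:
  x=0: 4/15 × log_e[(4/15)/(1/8)] = 0.2020
  x=1: 2/15 × log_e[(2/15)/(1/8)] = 0.0086
  x=2: 1/5 × log_e[(1/5)/(1/4)] = -0.0446
  x=3: 1/15 × log_e[(1/15)/(1/8)] = -0.0419
  x=4: 2/15 × log_e[(2/15)/(1/4)] = -0.0838
  x=5: 1/5 × log_e[(1/5)/(1/8)] = 0.0940
D_KL(P||Q) = 0.1343 nats

D_KL(P||Q) = 0.1343 ≥ 0 ✓

This non-negativity is a fundamental property: relative entropy cannot be negative because it measures how different Q is from P.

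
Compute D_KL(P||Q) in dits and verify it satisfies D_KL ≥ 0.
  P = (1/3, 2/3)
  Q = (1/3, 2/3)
0.0000 dits

KL divergence satisfies the Gibbs inequality: D_KL(P||Q) ≥ 0 for all distributions P, Q.

D_KL(P||Q) = Σ p(x) log(p(x)/q(x))
Term by term:
  x=0: 1/3 × log_10[(1/3)/(1/3)] = 0.0000
  x=1: 2/3 × log_10[(2/3)/(2/3)] = 0.0000
D_KL(P||Q) = 0.0000 dits

D_KL(P||Q) = 0.0000 ≥ 0 ✓

This non-negativity is a fundamental property: relative entropy cannot be negative because it measures how different Q is from P.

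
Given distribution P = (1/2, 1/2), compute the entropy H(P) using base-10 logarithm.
0.3010 dits

Shannon entropy is H(X) = -Σ p(x) log p(x).

For P = (1/2, 1/2):
H = -1/2 × log_10(1/2) -1/2 × log_10(1/2)
H = 0.3010 dits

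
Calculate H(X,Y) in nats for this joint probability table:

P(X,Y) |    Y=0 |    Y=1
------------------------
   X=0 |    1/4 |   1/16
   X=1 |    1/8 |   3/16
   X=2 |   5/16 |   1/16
1.6304 nats

Joint entropy is H(X,Y) = -Σ_{x,y} p(x,y) log p(x,y).

Summing over all non-zero entries:
H(X,Y) = -[1/4·log_e(1/4) + 1/16·log_e(1/16) + 1/8·log_e(1/8) + 3/16·log_e(3/16) + 5/16·log_e(5/16) + 1/16·log_e(1/16)]
H(X,Y) = 1.6304 nats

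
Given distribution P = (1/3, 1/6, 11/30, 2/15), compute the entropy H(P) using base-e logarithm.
1.3014 nats

Shannon entropy is H(X) = -Σ p(x) log p(x).

For P = (1/3, 1/6, 11/30, 2/15):
H = -1/3 × log_e(1/3) -1/6 × log_e(1/6) -11/30 × log_e(11/30) -2/15 × log_e(2/15)
H = 1.3014 nats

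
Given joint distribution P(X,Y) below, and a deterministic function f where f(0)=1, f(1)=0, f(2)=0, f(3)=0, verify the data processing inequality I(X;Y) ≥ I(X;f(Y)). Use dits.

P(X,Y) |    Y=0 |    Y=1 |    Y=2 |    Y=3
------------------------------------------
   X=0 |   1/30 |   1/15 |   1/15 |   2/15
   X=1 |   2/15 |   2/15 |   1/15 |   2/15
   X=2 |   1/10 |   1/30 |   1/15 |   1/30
I(X;Y) = 0.0280, I(X;f(Y)) = 0.0160, inequality holds: 0.0280 ≥ 0.0160

Data Processing Inequality: For any Markov chain X → Y → Z, we have I(X;Y) ≥ I(X;Z).

Here Z = f(Y) is a deterministic function of Y, forming X → Y → Z.

Original I(X;Y) = 0.0280 dits

After applying f:
P(X,Z) where Z=f(Y):
- P(X,Z=0) = P(X,Y=1) + P(X,Y=2) + P(X,Y=3)
- P(X,Z=1) = P(X,Y=0)

I(X;Z) = I(X;f(Y)) = 0.0160 dits

Verification: 0.0280 ≥ 0.0160 ✓

Information cannot be created by processing; the function f can only lose information about X.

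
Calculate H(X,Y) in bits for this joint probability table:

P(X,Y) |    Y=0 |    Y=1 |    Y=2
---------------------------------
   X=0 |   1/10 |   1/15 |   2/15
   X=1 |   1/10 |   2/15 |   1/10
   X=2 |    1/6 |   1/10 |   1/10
3.1274 bits

Joint entropy is H(X,Y) = -Σ_{x,y} p(x,y) log p(x,y).

Summing over all non-zero entries:
H(X,Y) = -[1/10·log_2(1/10) + 1/15·log_2(1/15) + 2/15·log_2(2/15) + 1/10·log_2(1/10) + 2/15·log_2(2/15) + 1/10·log_2(1/10) + 1/6·log_2(1/6) + 1/10·log_2(1/10) + 1/10·log_2(1/10)]
H(X,Y) = 3.1274 bits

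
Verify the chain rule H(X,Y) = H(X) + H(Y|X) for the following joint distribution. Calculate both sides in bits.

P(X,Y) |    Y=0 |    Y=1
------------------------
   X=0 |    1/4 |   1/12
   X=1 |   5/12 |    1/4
H(X,Y) = 1.8250, H(X) = 0.9183, H(Y|X) = 0.9067 (all in bits)

Chain rule: H(X,Y) = H(X) + H(Y|X)

Left side — joint entropy directly:
H(X,Y) = -Σ p(x,y) log p(x,y) = 1.8250 bits

Right side — compute H(Y|X) from the conditional distributions:
P(X) = (1/3, 2/3), so H(X) = 0.9183 bits
H(Y|X) = Σ_x P(X=x) · H(Y|X=x):
  P(Y|X=0) = (3/4, 1/4), H(Y|X=0) = 0.8113, weight P(X=0) = 1/3
  P(Y|X=1) = (5/8, 3/8), H(Y|X=1) = 0.9544, weight P(X=1) = 2/3
H(Y|X) = 0.9067 bits

H(X) + H(Y|X) = 0.9183 + 0.9067 = 1.8250 bits

Both sides equal 1.8250 bits. ✓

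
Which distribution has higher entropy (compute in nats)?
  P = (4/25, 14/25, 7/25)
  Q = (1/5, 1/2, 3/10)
Q

Computing entropies in nats:
H(P) = 0.9743
H(Q) = 1.0297

Distribution Q has higher entropy.

Intuition: The distribution closer to uniform (more spread out) has higher entropy.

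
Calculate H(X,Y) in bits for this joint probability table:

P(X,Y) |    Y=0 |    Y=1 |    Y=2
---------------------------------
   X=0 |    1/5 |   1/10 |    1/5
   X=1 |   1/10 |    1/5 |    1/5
2.5219 bits

Joint entropy is H(X,Y) = -Σ_{x,y} p(x,y) log p(x,y).

Summing over all non-zero entries:
H(X,Y) = -[1/5·log_2(1/5) + 1/10·log_2(1/10) + 1/5·log_2(1/5) + 1/10·log_2(1/10) + 1/5·log_2(1/5) + 1/5·log_2(1/5)]
H(X,Y) = 2.5219 bits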